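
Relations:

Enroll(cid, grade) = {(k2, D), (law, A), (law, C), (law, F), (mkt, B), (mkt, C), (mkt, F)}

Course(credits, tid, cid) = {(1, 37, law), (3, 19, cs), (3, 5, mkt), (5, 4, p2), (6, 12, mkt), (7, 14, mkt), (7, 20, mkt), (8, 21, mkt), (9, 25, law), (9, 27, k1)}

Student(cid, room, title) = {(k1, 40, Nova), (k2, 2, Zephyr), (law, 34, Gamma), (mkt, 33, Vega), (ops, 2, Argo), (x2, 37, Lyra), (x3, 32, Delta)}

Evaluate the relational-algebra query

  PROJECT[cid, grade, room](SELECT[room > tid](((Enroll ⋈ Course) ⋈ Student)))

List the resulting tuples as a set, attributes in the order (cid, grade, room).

{(law, A, 34), (law, C, 34), (law, F, 34), (mkt, B, 33), (mkt, C, 33), (mkt, F, 33)}

Enroll ⋈ Course (natural join on cid): {(law, A, 1, 37), (law, A, 9, 25), (law, C, 1, 37), (law, C, 9, 25), (law, F, 1, 37), (law, F, 9, 25), (mkt, B, 3, 5), (mkt, B, 6, 12), (mkt, B, 7, 14), (mkt, B, 7, 20), (mkt, B, 8, 21), (mkt, C, 3, 5), (mkt, C, 6, 12), (mkt, C, 7, 14), (mkt, C, 7, 20), (mkt, C, 8, 21), (mkt, F, 3, 5), (mkt, F, 6, 12), (mkt, F, 7, 14), (mkt, F, 7, 20), (mkt, F, 8, 21)}
(Enroll ⋈ Course) ⋈ Student (natural join on cid): {(law, A, 1, 37, 34, Gamma), (law, A, 9, 25, 34, Gamma), (law, C, 1, 37, 34, Gamma), (law, C, 9, 25, 34, Gamma), (law, F, 1, 37, 34, Gamma), (law, F, 9, 25, 34, Gamma), (mkt, B, 3, 5, 33, Vega), (mkt, B, 6, 12, 33, Vega), (mkt, B, 7, 14, 33, Vega), (mkt, B, 7, 20, 33, Vega), (mkt, B, 8, 21, 33, Vega), (mkt, C, 3, 5, 33, Vega), (mkt, C, 6, 12, 33, Vega), (mkt, C, 7, 14, 33, Vega), (mkt, C, 7, 20, 33, Vega), (mkt, C, 8, 21, 33, Vega), (mkt, F, 3, 5, 33, Vega), (mkt, F, 6, 12, 33, Vega), (mkt, F, 7, 14, 33, Vega), (mkt, F, 7, 20, 33, Vega), (mkt, F, 8, 21, 33, Vega)}
Filtering on room > tid leaves {(law, A, 9, 25, 34, Gamma), (law, C, 9, 25, 34, Gamma), (law, F, 9, 25, 34, Gamma), (mkt, B, 3, 5, 33, Vega), (mkt, B, 6, 12, 33, Vega), (mkt, B, 7, 14, 33, Vega), (mkt, B, 7, 20, 33, Vega), (mkt, B, 8, 21, 33, Vega), (mkt, C, 3, 5, 33, Vega), (mkt, C, 6, 12, 33, Vega), (mkt, C, 7, 14, 33, Vega), (mkt, C, 7, 20, 33, Vega), (mkt, C, 8, 21, 33, Vega), (mkt, F, 3, 5, 33, Vega), (mkt, F, 6, 12, 33, Vega), (mkt, F, 7, 14, 33, Vega), (mkt, F, 7, 20, 33, Vega), (mkt, F, 8, 21, 33, Vega)}.
Projecting to cid, grade, room (12 duplicate(s) eliminated): {(law, A, 34), (law, C, 34), (law, F, 34), (mkt, B, 33), (mkt, C, 33), (mkt, F, 33)}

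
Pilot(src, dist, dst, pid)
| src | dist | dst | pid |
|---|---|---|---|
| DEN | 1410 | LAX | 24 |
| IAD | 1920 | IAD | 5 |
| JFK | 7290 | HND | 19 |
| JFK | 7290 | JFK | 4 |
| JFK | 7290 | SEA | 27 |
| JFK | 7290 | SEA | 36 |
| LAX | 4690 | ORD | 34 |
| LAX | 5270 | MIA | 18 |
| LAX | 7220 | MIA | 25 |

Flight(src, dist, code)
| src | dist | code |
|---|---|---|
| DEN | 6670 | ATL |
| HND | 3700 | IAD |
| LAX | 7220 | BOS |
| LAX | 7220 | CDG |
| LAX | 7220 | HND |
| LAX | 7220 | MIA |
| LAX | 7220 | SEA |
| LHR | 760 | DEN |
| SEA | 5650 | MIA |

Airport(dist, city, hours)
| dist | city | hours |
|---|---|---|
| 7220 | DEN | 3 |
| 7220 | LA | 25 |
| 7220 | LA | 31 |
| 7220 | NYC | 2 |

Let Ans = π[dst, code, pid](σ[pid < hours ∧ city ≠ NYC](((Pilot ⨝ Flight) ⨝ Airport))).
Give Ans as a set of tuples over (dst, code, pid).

Pilot ⋈ Flight (natural join on src, dist): {(LAX, 7220, MIA, 25, BOS), (LAX, 7220, MIA, 25, CDG), (LAX, 7220, MIA, 25, HND), (LAX, 7220, MIA, 25, MIA), (LAX, 7220, MIA, 25, SEA)}
(Pilot ⨝ Flight) ⋈ Airport (natural join on dist): {(LAX, 7220, MIA, 25, BOS, DEN, 3), (LAX, 7220, MIA, 25, BOS, LA, 25), (LAX, 7220, MIA, 25, BOS, LA, 31), (LAX, 7220, MIA, 25, BOS, NYC, 2), (LAX, 7220, MIA, 25, CDG, DEN, 3), (LAX, 7220, MIA, 25, CDG, LA, 25), (LAX, 7220, MIA, 25, CDG, LA, 31), (LAX, 7220, MIA, 25, CDG, NYC, 2), (LAX, 7220, MIA, 25, HND, DEN, 3), (LAX, 7220, MIA, 25, HND, LA, 25), (LAX, 7220, MIA, 25, HND, LA, 31), (LAX, 7220, MIA, 25, HND, NYC, 2), (LAX, 7220, MIA, 25, MIA, DEN, 3), (LAX, 7220, MIA, 25, MIA, LA, 25), (LAX, 7220, MIA, 25, MIA, LA, 31), (LAX, 7220, MIA, 25, MIA, NYC, 2), (LAX, 7220, MIA, 25, SEA, DEN, 3), (LAX, 7220, MIA, 25, SEA, LA, 25), (LAX, 7220, MIA, 25, SEA, LA, 31), (LAX, 7220, MIA, 25, SEA, NYC, 2)}
Apply σ_{pid < hours ∧ city ≠ NYC}; surviving tuples: {(LAX, 7220, MIA, 25, BOS, LA, 31), (LAX, 7220, MIA, 25, CDG, LA, 31), (LAX, 7220, MIA, 25, HND, LA, 31), (LAX, 7220, MIA, 25, MIA, LA, 31), (LAX, 7220, MIA, 25, SEA, LA, 31)}
Keep only column(s) dst, code, pid: {(MIA, BOS, 25), (MIA, CDG, 25), (MIA, HND, 25), (MIA, MIA, 25), (MIA, SEA, 25)}

{(MIA, BOS, 25), (MIA, CDG, 25), (MIA, HND, 25), (MIA, MIA, 25), (MIA, SEA, 25)}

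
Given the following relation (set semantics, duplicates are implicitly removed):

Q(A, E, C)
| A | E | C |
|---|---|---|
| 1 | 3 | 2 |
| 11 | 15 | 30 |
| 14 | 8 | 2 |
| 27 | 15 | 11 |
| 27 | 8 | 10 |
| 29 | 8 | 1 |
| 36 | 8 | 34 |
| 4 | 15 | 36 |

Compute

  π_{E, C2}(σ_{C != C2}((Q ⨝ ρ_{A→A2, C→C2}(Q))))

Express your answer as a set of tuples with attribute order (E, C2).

{(15, 11), (15, 30), (15, 36), (8, 1), (8, 10), (8, 2), (8, 34)}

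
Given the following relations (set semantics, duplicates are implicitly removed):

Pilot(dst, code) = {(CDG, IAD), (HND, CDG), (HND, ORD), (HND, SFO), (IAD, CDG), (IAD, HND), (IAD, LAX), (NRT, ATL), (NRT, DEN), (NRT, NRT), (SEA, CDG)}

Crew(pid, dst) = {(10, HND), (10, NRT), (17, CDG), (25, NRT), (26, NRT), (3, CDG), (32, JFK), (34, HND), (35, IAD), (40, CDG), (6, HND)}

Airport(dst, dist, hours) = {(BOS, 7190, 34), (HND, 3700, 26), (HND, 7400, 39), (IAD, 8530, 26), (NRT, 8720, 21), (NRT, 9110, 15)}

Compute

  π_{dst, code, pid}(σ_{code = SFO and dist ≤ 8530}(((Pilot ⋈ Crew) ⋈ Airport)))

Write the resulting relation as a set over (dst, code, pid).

{(HND, SFO, 10), (HND, SFO, 34), (HND, SFO, 6)}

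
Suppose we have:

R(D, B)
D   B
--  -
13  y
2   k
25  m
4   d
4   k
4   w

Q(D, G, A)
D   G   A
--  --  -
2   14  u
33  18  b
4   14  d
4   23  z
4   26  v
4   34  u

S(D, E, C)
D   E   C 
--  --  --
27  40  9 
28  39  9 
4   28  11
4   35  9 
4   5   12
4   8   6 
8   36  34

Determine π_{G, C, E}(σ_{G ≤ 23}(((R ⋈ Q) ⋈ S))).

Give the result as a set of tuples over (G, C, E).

{(14, 11, 28), (14, 12, 5), (14, 6, 8), (14, 9, 35), (23, 11, 28), (23, 12, 5), (23, 6, 8), (23, 9, 35)}

Natural join on D: {(2, k, 14, u), (4, d, 14, d), (4, d, 23, z), (4, d, 26, v), (4, d, 34, u), (4, k, 14, d), (4, k, 23, z), (4, k, 26, v), (4, k, 34, u), (4, w, 14, d), (4, w, 23, z), (4, w, 26, v), (4, w, 34, u)}
Natural join on D: {(4, d, 14, d, 28, 11), (4, d, 14, d, 35, 9), (4, d, 14, d, 5, 12), (4, d, 14, d, 8, 6), (4, d, 23, z, 28, 11), (4, d, 23, z, 35, 9), (4, d, 23, z, 5, 12), (4, d, 23, z, 8, 6), (4, d, 26, v, 28, 11), (4, d, 26, v, 35, 9), (4, d, 26, v, 5, 12), (4, d, 26, v, 8, 6), (4, d, 34, u, 28, 11), (4, d, 34, u, 35, 9), (4, d, 34, u, 5, 12), (4, d, 34, u, 8, 6), (4, k, 14, d, 28, 11), (4, k, 14, d, 35, 9), (4, k, 14, d, 5, 12), (4, k, 14, d, 8, 6), (4, k, 23, z, 28, 11), (4, k, 23, z, 35, 9), (4, k, 23, z, 5, 12), (4, k, 23, z, 8, 6), (4, k, 26, v, 28, 11), (4, k, 26, v, 35, 9), (4, k, 26, v, 5, 12), (4, k, 26, v, 8, 6), (4, k, 34, u, 28, 11), (4, k, 34, u, 35, 9), (4, k, 34, u, 5, 12), (4, k, 34, u, 8, 6), (4, w, 14, d, 28, 11), (4, w, 14, d, 35, 9), (4, w, 14, d, 5, 12), (4, w, 14, d, 8, 6), (4, w, 23, z, 28, 11), (4, w, 23, z, 35, 9), (4, w, 23, z, 5, 12), (4, w, 23, z, 8, 6), (4, w, 26, v, 28, 11), (4, w, 26, v, 35, 9), (4, w, 26, v, 5, 12), (4, w, 26, v, 8, 6), (4, w, 34, u, 28, 11), (4, w, 34, u, 35, 9), (4, w, 34, u, 5, 12), (4, w, 34, u, 8, 6)}
σ[G ≤ 23]: keep tuples satisfying G ≤ 23 → {(4, d, 14, d, 28, 11), (4, d, 14, d, 35, 9), (4, d, 14, d, 5, 12), (4, d, 14, d, 8, 6), (4, d, 23, z, 28, 11), (4, d, 23, z, 35, 9), (4, d, 23, z, 5, 12), (4, d, 23, z, 8, 6), (4, k, 14, d, 28, 11), (4, k, 14, d, 35, 9), (4, k, 14, d, 5, 12), (4, k, 14, d, 8, 6), (4, k, 23, z, 28, 11), (4, k, 23, z, 35, 9), (4, k, 23, z, 5, 12), (4, k, 23, z, 8, 6), (4, w, 14, d, 28, 11), (4, w, 14, d, 35, 9), (4, w, 14, d, 5, 12), (4, w, 14, d, 8, 6), (4, w, 23, z, 28, 11), (4, w, 23, z, 35, 9), (4, w, 23, z, 5, 12), (4, w, 23, z, 8, 6)}
Projecting to G, C, E (16 duplicate(s) eliminated): {(14, 11, 28), (14, 12, 5), (14, 6, 8), (14, 9, 35), (23, 11, 28), (23, 12, 5), (23, 6, 8), (23, 9, 35)}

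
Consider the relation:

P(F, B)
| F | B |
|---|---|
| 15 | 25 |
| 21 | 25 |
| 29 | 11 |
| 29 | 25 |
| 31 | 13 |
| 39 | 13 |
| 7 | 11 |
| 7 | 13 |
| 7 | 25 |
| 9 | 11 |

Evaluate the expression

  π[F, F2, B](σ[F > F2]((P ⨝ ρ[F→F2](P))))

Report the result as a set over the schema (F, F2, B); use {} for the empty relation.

{(15, 7, 25), (21, 15, 25), (21, 7, 25), (29, 15, 25), (29, 21, 25), (29, 7, 11), (29, 7, 25), (29, 9, 11), (31, 7, 13), (39, 31, 13), (39, 7, 13), (9, 7, 11)}

ρ[F→F2]: schema becomes (F2, B); tuples unchanged.
Joining P and ρ[F→F2](P) on B yields {(15, 25, 15), (15, 25, 21), (15, 25, 29), (15, 25, 7), (21, 25, 15), (21, 25, 21), (21, 25, 29), (21, 25, 7), (29, 11, 29), (29, 11, 7), (29, 11, 9), (29, 25, 15), (29, 25, 21), (29, 25, 29), (29, 25, 7), (31, 13, 31), (31, 13, 39), (31, 13, 7), (39, 13, 31), (39, 13, 39), (39, 13, 7), (7, 11, 29), (7, 11, 7), (7, 11, 9), (7, 13, 31), (7, 13, 39), (7, 13, 7), (7, 25, 15), (7, 25, 21), (7, 25, 29), (7, 25, 7), (9, 11, 29), (9, 11, 7), (9, 11, 9)}.
Selection F > F2: {(15, 25, 7), (21, 25, 15), (21, 25, 7), (29, 11, 7), (29, 11, 9), (29, 25, 15), (29, 25, 21), (29, 25, 7), (31, 13, 7), (39, 13, 31), (39, 13, 7), (9, 11, 7)}
π[F, F2, B]: project onto (F, F2, B) → {(15, 7, 25), (21, 15, 25), (21, 7, 25), (29, 15, 25), (29, 21, 25), (29, 7, 11), (29, 7, 25), (29, 9, 11), (31, 7, 13), (39, 31, 13), (39, 7, 13), (9, 7, 11)}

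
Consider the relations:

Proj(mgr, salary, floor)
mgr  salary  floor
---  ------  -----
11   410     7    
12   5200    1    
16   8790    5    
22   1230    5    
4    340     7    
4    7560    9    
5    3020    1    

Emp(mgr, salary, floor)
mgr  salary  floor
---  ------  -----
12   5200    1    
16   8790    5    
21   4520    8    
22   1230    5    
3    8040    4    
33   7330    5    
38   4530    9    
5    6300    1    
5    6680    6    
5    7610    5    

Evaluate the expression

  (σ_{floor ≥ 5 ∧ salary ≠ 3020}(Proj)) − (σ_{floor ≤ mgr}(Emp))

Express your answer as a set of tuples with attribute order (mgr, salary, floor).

{(11, 410, 7), (4, 340, 7), (4, 7560, 9)}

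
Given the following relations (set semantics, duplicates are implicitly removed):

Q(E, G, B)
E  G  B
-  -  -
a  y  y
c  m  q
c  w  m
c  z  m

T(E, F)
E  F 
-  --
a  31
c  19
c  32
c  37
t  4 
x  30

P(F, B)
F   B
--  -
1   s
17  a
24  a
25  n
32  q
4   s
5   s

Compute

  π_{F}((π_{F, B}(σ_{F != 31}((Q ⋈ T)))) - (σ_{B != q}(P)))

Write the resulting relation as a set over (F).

{19, 32, 37}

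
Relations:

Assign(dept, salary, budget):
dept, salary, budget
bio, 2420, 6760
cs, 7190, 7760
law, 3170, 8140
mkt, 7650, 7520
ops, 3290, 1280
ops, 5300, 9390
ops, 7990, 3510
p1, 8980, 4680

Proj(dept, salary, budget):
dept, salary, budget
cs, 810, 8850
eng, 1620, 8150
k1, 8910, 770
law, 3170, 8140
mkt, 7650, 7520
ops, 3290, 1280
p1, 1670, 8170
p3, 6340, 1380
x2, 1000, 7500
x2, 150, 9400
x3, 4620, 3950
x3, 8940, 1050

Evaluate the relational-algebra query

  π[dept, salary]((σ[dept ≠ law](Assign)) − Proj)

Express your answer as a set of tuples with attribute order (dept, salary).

Apply σ_{dept ≠ law}; surviving tuples: {(bio, 2420, 6760), (cs, 7190, 7760), (mkt, 7650, 7520), (ops, 3290, 1280), (ops, 5300, 9390), (ops, 7990, 3510), (p1, 8980, 4680)}
Difference: {(bio, 2420, 6760), (cs, 7190, 7760), (mkt, 7650, 7520), (ops, 3290, 1280), (ops, 5300, 9390), (ops, 7990, 3510), (p1, 8980, 4680)} with {(cs, 810, 8850), (eng, 1620, 8150), (k1, 8910, 770), (law, 3170, 8140), (mkt, 7650, 7520), (ops, 3290, 1280), (p1, 1670, 8170), (p3, 6340, 1380), (x2, 1000, 7500), (x2, 150, 9400), (x3, 4620, 3950), (x3, 8940, 1050)} → {(bio, 2420, 6760), (cs, 7190, 7760), (ops, 5300, 9390), (ops, 7990, 3510), (p1, 8980, 4680)}
Keep only column(s) dept, salary: {(bio, 2420), (cs, 7190), (ops, 5300), (ops, 7990), (p1, 8980)}

{(bio, 2420), (cs, 7190), (ops, 5300), (ops, 7990), (p1, 8980)}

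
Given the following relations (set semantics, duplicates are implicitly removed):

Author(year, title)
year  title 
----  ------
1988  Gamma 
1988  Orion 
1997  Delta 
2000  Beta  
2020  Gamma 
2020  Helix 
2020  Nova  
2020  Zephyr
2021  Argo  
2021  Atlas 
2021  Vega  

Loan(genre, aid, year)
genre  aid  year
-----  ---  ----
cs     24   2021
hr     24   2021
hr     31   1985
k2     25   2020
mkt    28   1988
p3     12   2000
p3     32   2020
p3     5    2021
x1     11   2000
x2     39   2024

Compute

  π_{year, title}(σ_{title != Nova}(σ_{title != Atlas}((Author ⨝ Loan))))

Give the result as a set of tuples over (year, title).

{(1988, Gamma), (1988, Orion), (2000, Beta), (2020, Gamma), (2020, Helix), (2020, Zephyr), (2021, Argo), (2021, Vega)}

Author ⋈ Loan (natural join on year): {(1988, Gamma, mkt, 28), (1988, Orion, mkt, 28), (2000, Beta, p3, 12), (2000, Beta, x1, 11), (2020, Gamma, k2, 25), (2020, Gamma, p3, 32), (2020, Helix, k2, 25), (2020, Helix, p3, 32), (2020, Nova, k2, 25), (2020, Nova, p3, 32), (2020, Zephyr, k2, 25), (2020, Zephyr, p3, 32), (2021, Argo, cs, 24), (2021, Argo, hr, 24), (2021, Argo, p3, 5), (2021, Atlas, cs, 24), (2021, Atlas, hr, 24), (2021, Atlas, p3, 5), (2021, Vega, cs, 24), (2021, Vega, hr, 24), (2021, Vega, p3, 5)}
σ[title != Atlas]: keep tuples satisfying title != Atlas → {(1988, Gamma, mkt, 28), (1988, Orion, mkt, 28), (2000, Beta, p3, 12), (2000, Beta, x1, 11), (2020, Gamma, k2, 25), (2020, Gamma, p3, 32), (2020, Helix, k2, 25), (2020, Helix, p3, 32), (2020, Nova, k2, 25), (2020, Nova, p3, 32), (2020, Zephyr, k2, 25), (2020, Zephyr, p3, 32), (2021, Argo, cs, 24), (2021, Argo, hr, 24), (2021, Argo, p3, 5), (2021, Vega, cs, 24), (2021, Vega, hr, 24), (2021, Vega, p3, 5)}
σ[title != Nova]: keep tuples satisfying title != Nova → {(1988, Gamma, mkt, 28), (1988, Orion, mkt, 28), (2000, Beta, p3, 12), (2000, Beta, x1, 11), (2020, Gamma, k2, 25), (2020, Gamma, p3, 32), (2020, Helix, k2, 25), (2020, Helix, p3, 32), (2020, Zephyr, k2, 25), (2020, Zephyr, p3, 32), (2021, Argo, cs, 24), (2021, Argo, hr, 24), (2021, Argo, p3, 5), (2021, Vega, cs, 24), (2021, Vega, hr, 24), (2021, Vega, p3, 5)}
Projecting to year, title (8 duplicate(s) eliminated): {(1988, Gamma), (1988, Orion), (2000, Beta), (2020, Gamma), (2020, Helix), (2020, Zephyr), (2021, Argo), (2021, Vega)}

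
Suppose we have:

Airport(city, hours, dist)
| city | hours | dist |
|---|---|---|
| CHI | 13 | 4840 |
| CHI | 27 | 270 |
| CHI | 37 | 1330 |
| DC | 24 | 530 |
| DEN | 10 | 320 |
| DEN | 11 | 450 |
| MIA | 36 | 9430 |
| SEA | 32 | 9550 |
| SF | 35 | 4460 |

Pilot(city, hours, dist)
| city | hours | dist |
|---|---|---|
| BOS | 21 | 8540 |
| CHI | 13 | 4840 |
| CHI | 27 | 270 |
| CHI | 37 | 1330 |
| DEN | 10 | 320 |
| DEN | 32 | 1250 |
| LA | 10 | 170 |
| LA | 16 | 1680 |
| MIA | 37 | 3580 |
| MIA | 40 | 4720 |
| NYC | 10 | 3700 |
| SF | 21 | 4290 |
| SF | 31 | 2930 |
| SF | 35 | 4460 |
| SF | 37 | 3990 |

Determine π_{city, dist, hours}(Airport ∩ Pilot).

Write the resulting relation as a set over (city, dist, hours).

Set intersection of the two operands is {(CHI, 13, 4840), (CHI, 27, 270), (CHI, 37, 1330), (DEN, 10, 320), (SF, 35, 4460)}.
Keep only column(s) city, dist, hours: {(CHI, 1330, 37), (CHI, 270, 27), (CHI, 4840, 13), (DEN, 320, 10), (SF, 4460, 35)}

{(CHI, 1330, 37), (CHI, 270, 27), (CHI, 4840, 13), (DEN, 320, 10), (SF, 4460, 35)}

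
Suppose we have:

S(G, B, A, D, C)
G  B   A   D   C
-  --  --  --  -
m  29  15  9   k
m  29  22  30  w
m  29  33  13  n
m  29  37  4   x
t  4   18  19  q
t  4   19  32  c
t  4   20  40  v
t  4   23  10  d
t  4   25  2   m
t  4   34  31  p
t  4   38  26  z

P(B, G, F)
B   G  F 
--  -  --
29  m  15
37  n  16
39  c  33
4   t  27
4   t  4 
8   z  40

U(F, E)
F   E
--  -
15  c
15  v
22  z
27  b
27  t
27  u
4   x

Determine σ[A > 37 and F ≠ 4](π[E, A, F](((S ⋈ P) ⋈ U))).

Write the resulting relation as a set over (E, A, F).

S ⋈ P (natural join on G, B): {(m, 29, 15, 9, k, 15), (m, 29, 22, 30, w, 15), (m, 29, 33, 13, n, 15), (m, 29, 37, 4, x, 15), (t, 4, 18, 19, q, 27), (t, 4, 18, 19, q, 4), (t, 4, 19, 32, c, 27), (t, 4, 19, 32, c, 4), (t, 4, 20, 40, v, 27), (t, 4, 20, 40, v, 4), (t, 4, 23, 10, d, 27), (t, 4, 23, 10, d, 4), (t, 4, 25, 2, m, 27), (t, 4, 25, 2, m, 4), (t, 4, 34, 31, p, 27), (t, 4, 34, 31, p, 4), (t, 4, 38, 26, z, 27), (t, 4, 38, 26, z, 4)}
(S ⋈ P) ⋈ U (natural join on F): {(m, 29, 15, 9, k, 15, c), (m, 29, 15, 9, k, 15, v), (m, 29, 22, 30, w, 15, c), (m, 29, 22, 30, w, 15, v), (m, 29, 33, 13, n, 15, c), (m, 29, 33, 13, n, 15, v), (m, 29, 37, 4, x, 15, c), (m, 29, 37, 4, x, 15, v), (t, 4, 18, 19, q, 27, b), (t, 4, 18, 19, q, 27, t), (t, 4, 18, 19, q, 27, u), (t, 4, 18, 19, q, 4, x), (t, 4, 19, 32, c, 27, b), (t, 4, 19, 32, c, 27, t), (t, 4, 19, 32, c, 27, u), (t, 4, 19, 32, c, 4, x), (t, 4, 20, 40, v, 27, b), (t, 4, 20, 40, v, 27, t), (t, 4, 20, 40, v, 27, u), (t, 4, 20, 40, v, 4, x), (t, 4, 23, 10, d, 27, b), (t, 4, 23, 10, d, 27, t), (t, 4, 23, 10, d, 27, u), (t, 4, 23, 10, d, 4, x), (t, 4, 25, 2, m, 27, b), (t, 4, 25, 2, m, 27, t), (t, 4, 25, 2, m, 27, u), (t, 4, 25, 2, m, 4, x), (t, 4, 34, 31, p, 27, b), (t, 4, 34, 31, p, 27, t), (t, 4, 34, 31, p, 27, u), (t, 4, 34, 31, p, 4, x), (t, 4, 38, 26, z, 27, b), (t, 4, 38, 26, z, 27, t), (t, 4, 38, 26, z, 27, u), (t, 4, 38, 26, z, 4, x)}
Keep only column(s) E, A, F: {(b, 18, 27), (b, 19, 27), (b, 20, 27), (b, 23, 27), (b, 25, 27), (b, 34, 27), (b, 38, 27), (c, 15, 15), (c, 22, 15), (c, 33, 15), (c, 37, 15), (t, 18, 27), (t, 19, 27), (t, 20, 27), (t, 23, 27), (t, 25, 27), (t, 34, 27), (t, 38, 27), (u, 18, 27), (u, 19, 27), (u, 20, 27), (u, 23, 27), (u, 25, 27), (u, 34, 27), (u, 38, 27), (v, 15, 15), (v, 22, 15), (v, 33, 15), (v, 37, 15), (x, 18, 4), (x, 19, 4), (x, 20, 4), (x, 23, 4), (x, 25, 4), (x, 34, 4), (x, 38, 4)}
σ[A > 37 and F ≠ 4]: keep tuples satisfying A > 37 and F ≠ 4 → {(b, 38, 27), (t, 38, 27), (u, 38, 27)}

{(b, 38, 27), (t, 38, 27), (u, 38, 27)}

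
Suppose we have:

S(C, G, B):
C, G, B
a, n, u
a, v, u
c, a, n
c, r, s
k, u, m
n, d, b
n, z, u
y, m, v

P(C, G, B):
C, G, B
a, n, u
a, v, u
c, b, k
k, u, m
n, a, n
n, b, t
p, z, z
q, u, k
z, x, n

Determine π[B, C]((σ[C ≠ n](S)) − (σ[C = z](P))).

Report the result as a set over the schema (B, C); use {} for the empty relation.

Selection C ≠ n: {(a, n, u), (a, v, u), (c, a, n), (c, r, s), (k, u, m), (y, m, v)}
Selection C = z: {(z, x, n)}
Set difference of the two operands is {(a, n, u), (a, v, u), (c, a, n), (c, r, s), (k, u, m), (y, m, v)}.
π_{B, C} gives {(m, k), (n, c), (s, c), (u, a), (v, y)} (1 duplicate(s) eliminated).

{(m, k), (n, c), (s, c), (u, a), (v, y)}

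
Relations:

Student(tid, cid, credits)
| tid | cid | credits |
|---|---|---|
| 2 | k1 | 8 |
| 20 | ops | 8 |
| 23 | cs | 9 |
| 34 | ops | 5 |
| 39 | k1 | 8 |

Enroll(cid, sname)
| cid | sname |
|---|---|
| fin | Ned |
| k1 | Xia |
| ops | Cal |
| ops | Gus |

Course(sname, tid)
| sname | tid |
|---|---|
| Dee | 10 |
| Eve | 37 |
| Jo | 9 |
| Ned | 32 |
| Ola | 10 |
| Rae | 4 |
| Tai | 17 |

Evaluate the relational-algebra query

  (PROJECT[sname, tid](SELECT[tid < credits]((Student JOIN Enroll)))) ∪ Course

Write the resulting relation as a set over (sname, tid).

{(Dee, 10), (Eve, 37), (Jo, 9), (Ned, 32), (Ola, 10), (Rae, 4), (Tai, 17), (Xia, 2)}

Joining Student and Enroll on cid yields {(2, k1, 8, Xia), (20, ops, 8, Cal), (20, ops, 8, Gus), (34, ops, 5, Cal), (34, ops, 5, Gus), (39, k1, 8, Xia)}.
Filtering on tid < credits leaves {(2, k1, 8, Xia)}.
π_{sname, tid} gives {(Xia, 2)}.
Taking the union: {(Dee, 10), (Eve, 37), (Jo, 9), (Ned, 32), (Ola, 10), (Rae, 4), (Tai, 17), (Xia, 2)}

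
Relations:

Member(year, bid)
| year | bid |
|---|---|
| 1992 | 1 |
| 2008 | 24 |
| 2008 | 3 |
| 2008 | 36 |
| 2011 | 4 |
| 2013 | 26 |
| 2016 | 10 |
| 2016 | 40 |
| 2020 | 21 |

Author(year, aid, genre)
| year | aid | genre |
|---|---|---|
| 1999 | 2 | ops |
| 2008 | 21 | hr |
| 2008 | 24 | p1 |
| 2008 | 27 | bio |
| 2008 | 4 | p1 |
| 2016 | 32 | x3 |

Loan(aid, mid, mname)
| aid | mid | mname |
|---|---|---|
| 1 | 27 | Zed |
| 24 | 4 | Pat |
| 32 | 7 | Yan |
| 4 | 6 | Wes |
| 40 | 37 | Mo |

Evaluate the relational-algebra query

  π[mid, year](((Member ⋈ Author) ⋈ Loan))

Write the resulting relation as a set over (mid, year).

Natural join on year: {(2008, 24, 21, hr), (2008, 24, 24, p1), (2008, 24, 27, bio), (2008, 24, 4, p1), (2008, 3, 21, hr), (2008, 3, 24, p1), (2008, 3, 27, bio), (2008, 3, 4, p1), (2008, 36, 21, hr), (2008, 36, 24, p1), (2008, 36, 27, bio), (2008, 36, 4, p1), (2016, 10, 32, x3), (2016, 40, 32, x3)}
Natural join on aid: {(2008, 24, 24, p1, 4, Pat), (2008, 24, 4, p1, 6, Wes), (2008, 3, 24, p1, 4, Pat), (2008, 3, 4, p1, 6, Wes), (2008, 36, 24, p1, 4, Pat), (2008, 36, 4, p1, 6, Wes), (2016, 10, 32, x3, 7, Yan), (2016, 40, 32, x3, 7, Yan)}
π_{mid, year} gives {(4, 2008), (6, 2008), (7, 2016)} (5 duplicate(s) eliminated).

{(4, 2008), (6, 2008), (7, 2016)}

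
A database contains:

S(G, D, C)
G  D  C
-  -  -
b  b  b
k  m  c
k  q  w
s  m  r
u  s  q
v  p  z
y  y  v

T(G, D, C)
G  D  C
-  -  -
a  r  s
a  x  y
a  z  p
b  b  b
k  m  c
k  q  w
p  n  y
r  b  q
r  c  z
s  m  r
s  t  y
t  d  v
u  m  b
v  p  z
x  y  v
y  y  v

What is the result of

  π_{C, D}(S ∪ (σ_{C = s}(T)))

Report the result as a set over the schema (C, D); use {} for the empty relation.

Selection C = s: {(a, r, s)}
Union: {(b, b, b), (k, m, c), (k, q, w), (s, m, r), (u, s, q), (v, p, z), (y, y, v)} with {(a, r, s)} → {(a, r, s), (b, b, b), (k, m, c), (k, q, w), (s, m, r), (u, s, q), (v, p, z), (y, y, v)}
Keep only column(s) C, D: {(b, b), (c, m), (q, s), (r, m), (s, r), (v, y), (w, q), (z, p)}

{(b, b), (c, m), (q, s), (r, m), (s, r), (v, y), (w, q), (z, p)}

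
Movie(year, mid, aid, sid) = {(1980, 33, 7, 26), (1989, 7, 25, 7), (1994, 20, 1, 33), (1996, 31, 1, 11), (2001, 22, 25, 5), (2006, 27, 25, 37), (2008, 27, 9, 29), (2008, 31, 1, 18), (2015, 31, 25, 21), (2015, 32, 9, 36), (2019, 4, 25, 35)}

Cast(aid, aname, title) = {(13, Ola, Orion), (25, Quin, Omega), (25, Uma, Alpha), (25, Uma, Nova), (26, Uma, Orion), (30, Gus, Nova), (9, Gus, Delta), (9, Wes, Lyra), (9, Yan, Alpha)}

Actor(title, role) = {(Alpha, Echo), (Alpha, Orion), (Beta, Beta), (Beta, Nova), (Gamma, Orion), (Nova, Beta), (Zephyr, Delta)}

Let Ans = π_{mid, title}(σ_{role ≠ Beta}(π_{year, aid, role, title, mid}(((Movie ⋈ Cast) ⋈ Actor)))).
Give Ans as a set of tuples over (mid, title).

{(22, Alpha), (27, Alpha), (31, Alpha), (32, Alpha), (4, Alpha), (7, Alpha)}

Movie ⋈ Cast (natural join on aid): {(1989, 7, 25, 7, Quin, Omega), (1989, 7, 25, 7, Uma, Alpha), (1989, 7, 25, 7, Uma, Nova), (2001, 22, 25, 5, Quin, Omega), (2001, 22, 25, 5, Uma, Alpha), (2001, 22, 25, 5, Uma, Nova), (2006, 27, 25, 37, Quin, Omega), (2006, 27, 25, 37, Uma, Alpha), (2006, 27, 25, 37, Uma, Nova), (2008, 27, 9, 29, Gus, Delta), (2008, 27, 9, 29, Wes, Lyra), (2008, 27, 9, 29, Yan, Alpha), (2015, 31, 25, 21, Quin, Omega), (2015, 31, 25, 21, Uma, Alpha), (2015, 31, 25, 21, Uma, Nova), (2015, 32, 9, 36, Gus, Delta), (2015, 32, 9, 36, Wes, Lyra), (2015, 32, 9, 36, Yan, Alpha), (2019, 4, 25, 35, Quin, Omega), (2019, 4, 25, 35, Uma, Alpha), (2019, 4, 25, 35, Uma, Nova)}
(Movie ⋈ Cast) ⋈ Actor (natural join on title): {(1989, 7, 25, 7, Uma, Alpha, Echo), (1989, 7, 25, 7, Uma, Alpha, Orion), (1989, 7, 25, 7, Uma, Nova, Beta), (2001, 22, 25, 5, Uma, Alpha, Echo), (2001, 22, 25, 5, Uma, Alpha, Orion), (2001, 22, 25, 5, Uma, Nova, Beta), (2006, 27, 25, 37, Uma, Alpha, Echo), (2006, 27, 25, 37, Uma, Alpha, Orion), (2006, 27, 25, 37, Uma, Nova, Beta), (2008, 27, 9, 29, Yan, Alpha, Echo), (2008, 27, 9, 29, Yan, Alpha, Orion), (2015, 31, 25, 21, Uma, Alpha, Echo), (2015, 31, 25, 21, Uma, Alpha, Orion), (2015, 31, 25, 21, Uma, Nova, Beta), (2015, 32, 9, 36, Yan, Alpha, Echo), (2015, 32, 9, 36, Yan, Alpha, Orion), (2019, 4, 25, 35, Uma, Alpha, Echo), (2019, 4, 25, 35, Uma, Alpha, Orion), (2019, 4, 25, 35, Uma, Nova, Beta)}
π[year, aid, role, title, mid]: project onto (year, aid, role, title, mid) → {(1989, 25, Beta, Nova, 7), (1989, 25, Echo, Alpha, 7), (1989, 25, Orion, Alpha, 7), (2001, 25, Beta, Nova, 22), (2001, 25, Echo, Alpha, 22), (2001, 25, Orion, Alpha, 22), (2006, 25, Beta, Nova, 27), (2006, 25, Echo, Alpha, 27), (2006, 25, Orion, Alpha, 27), (2008, 9, Echo, Alpha, 27), (2008, 9, Orion, Alpha, 27), (2015, 25, Beta, Nova, 31), (2015, 25, Echo, Alpha, 31), (2015, 25, Orion, Alpha, 31), (2015, 9, Echo, Alpha, 32), (2015, 9, Orion, Alpha, 32), (2019, 25, Beta, Nova, 4), (2019, 25, Echo, Alpha, 4), (2019, 25, Orion, Alpha, 4)}
Filtering on role ≠ Beta leaves {(1989, 25, Echo, Alpha, 7), (1989, 25, Orion, Alpha, 7), (2001, 25, Echo, Alpha, 22), (2001, 25, Orion, Alpha, 22), (2006, 25, Echo, Alpha, 27), (2006, 25, Orion, Alpha, 27), (2008, 9, Echo, Alpha, 27), (2008, 9, Orion, Alpha, 27), (2015, 25, Echo, Alpha, 31), (2015, 25, Orion, Alpha, 31), (2015, 9, Echo, Alpha, 32), (2015, 9, Orion, Alpha, 32), (2019, 25, Echo, Alpha, 4), (2019, 25, Orion, Alpha, 4)}.
π[mid, title]: project onto (mid, title) (8 duplicate(s) eliminated) → {(22, Alpha), (27, Alpha), (31, Alpha), (32, Alpha), (4, Alpha), (7, Alpha)}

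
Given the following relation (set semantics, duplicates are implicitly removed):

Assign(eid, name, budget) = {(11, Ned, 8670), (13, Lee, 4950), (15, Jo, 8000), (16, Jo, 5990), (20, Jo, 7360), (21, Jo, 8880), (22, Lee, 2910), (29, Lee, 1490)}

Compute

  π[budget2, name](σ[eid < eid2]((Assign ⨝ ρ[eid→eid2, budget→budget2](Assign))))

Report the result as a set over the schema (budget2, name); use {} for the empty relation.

ρ[eid→eid2, budget→budget2]: schema becomes (eid2, name, budget2); tuples unchanged.
Joining Assign and ρ[eid→eid2, budget→budget2](Assign) on name yields {(11, Ned, 8670, 11, 8670), (13, Lee, 4950, 13, 4950), (13, Lee, 4950, 22, 2910), (13, Lee, 4950, 29, 1490), (15, Jo, 8000, 15, 8000), (15, Jo, 8000, 16, 5990), (15, Jo, 8000, 20, 7360), (15, Jo, 8000, 21, 8880), (16, Jo, 5990, 15, 8000), (16, Jo, 5990, 16, 5990), (16, Jo, 5990, 20, 7360), (16, Jo, 5990, 21, 8880), (20, Jo, 7360, 15, 8000), (20, Jo, 7360, 16, 5990), (20, Jo, 7360, 20, 7360), (20, Jo, 7360, 21, 8880), (21, Jo, 8880, 15, 8000), (21, Jo, 8880, 16, 5990), (21, Jo, 8880, 20, 7360), (21, Jo, 8880, 21, 8880), (22, Lee, 2910, 13, 4950), (22, Lee, 2910, 22, 2910), (22, Lee, 2910, 29, 1490), (29, Lee, 1490, 13, 4950), (29, Lee, 1490, 22, 2910), (29, Lee, 1490, 29, 1490)}.
Filtering on eid < eid2 leaves {(13, Lee, 4950, 22, 2910), (13, Lee, 4950, 29, 1490), (15, Jo, 8000, 16, 5990), (15, Jo, 8000, 20, 7360), (15, Jo, 8000, 21, 8880), (16, Jo, 5990, 20, 7360), (16, Jo, 5990, 21, 8880), (20, Jo, 7360, 21, 8880), (22, Lee, 2910, 29, 1490)}.
Projecting to budget2, name (4 duplicate(s) eliminated): {(1490, Lee), (2910, Lee), (5990, Jo), (7360, Jo), (8880, Jo)}

{(1490, Lee), (2910, Lee), (5990, Jo), (7360, Jo), (8880, Jo)}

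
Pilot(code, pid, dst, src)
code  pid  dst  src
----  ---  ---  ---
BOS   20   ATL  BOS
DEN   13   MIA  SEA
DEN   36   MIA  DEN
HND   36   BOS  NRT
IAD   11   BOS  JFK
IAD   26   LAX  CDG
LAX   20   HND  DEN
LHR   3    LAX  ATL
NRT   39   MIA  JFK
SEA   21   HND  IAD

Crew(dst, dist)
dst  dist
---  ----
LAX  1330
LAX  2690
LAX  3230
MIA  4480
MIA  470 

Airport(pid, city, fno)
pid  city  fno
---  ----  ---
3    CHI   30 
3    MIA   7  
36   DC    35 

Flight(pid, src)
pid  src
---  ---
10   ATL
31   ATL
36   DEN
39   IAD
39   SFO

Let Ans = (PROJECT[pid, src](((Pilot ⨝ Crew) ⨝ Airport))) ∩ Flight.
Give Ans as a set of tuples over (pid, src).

{(36, DEN)}

Joining Pilot and Crew on dst yields {(DEN, 13, MIA, SEA, 4480), (DEN, 13, MIA, SEA, 470), (DEN, 36, MIA, DEN, 4480), (DEN, 36, MIA, DEN, 470), (IAD, 26, LAX, CDG, 1330), (IAD, 26, LAX, CDG, 2690), (IAD, 26, LAX, CDG, 3230), (LHR, 3, LAX, ATL, 1330), (LHR, 3, LAX, ATL, 2690), (LHR, 3, LAX, ATL, 3230), (NRT, 39, MIA, JFK, 4480), (NRT, 39, MIA, JFK, 470)}.
Joining (Pilot ⨝ Crew) and Airport on pid yields {(DEN, 36, MIA, DEN, 4480, DC, 35), (DEN, 36, MIA, DEN, 470, DC, 35), (LHR, 3, LAX, ATL, 1330, CHI, 30), (LHR, 3, LAX, ATL, 1330, MIA, 7), (LHR, 3, LAX, ATL, 2690, CHI, 30), (LHR, 3, LAX, ATL, 2690, MIA, 7), (LHR, 3, LAX, ATL, 3230, CHI, 30), (LHR, 3, LAX, ATL, 3230, MIA, 7)}.
π_{pid, src} gives {(3, ATL), (36, DEN)} (6 duplicate(s) eliminated).
Intersection: {(3, ATL), (36, DEN)} with {(10, ATL), (31, ATL), (36, DEN), (39, IAD), (39, SFO)} → {(36, DEN)}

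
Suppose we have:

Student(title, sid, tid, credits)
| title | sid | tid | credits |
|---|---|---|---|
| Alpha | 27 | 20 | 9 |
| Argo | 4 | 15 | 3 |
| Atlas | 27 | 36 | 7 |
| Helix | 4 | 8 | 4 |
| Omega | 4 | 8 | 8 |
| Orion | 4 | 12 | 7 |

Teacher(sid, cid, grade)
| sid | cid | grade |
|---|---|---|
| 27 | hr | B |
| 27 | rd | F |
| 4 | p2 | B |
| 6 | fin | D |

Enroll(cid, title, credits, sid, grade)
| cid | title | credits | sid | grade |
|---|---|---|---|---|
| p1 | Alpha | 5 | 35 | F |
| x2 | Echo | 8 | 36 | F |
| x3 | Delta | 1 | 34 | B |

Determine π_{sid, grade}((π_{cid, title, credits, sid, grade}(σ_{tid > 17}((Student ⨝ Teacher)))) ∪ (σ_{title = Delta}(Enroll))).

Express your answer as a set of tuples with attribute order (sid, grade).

{(27, B), (27, F), (34, B)}

Student ⋈ Teacher (natural join on sid): {(Alpha, 27, 20, 9, hr, B), (Alpha, 27, 20, 9, rd, F), (Argo, 4, 15, 3, p2, B), (Atlas, 27, 36, 7, hr, B), (Atlas, 27, 36, 7, rd, F), (Helix, 4, 8, 4, p2, B), (Omega, 4, 8, 8, p2, B), (Orion, 4, 12, 7, p2, B)}
Apply σ_{tid > 17}; surviving tuples: {(Alpha, 27, 20, 9, hr, B), (Alpha, 27, 20, 9, rd, F), (Atlas, 27, 36, 7, hr, B), (Atlas, 27, 36, 7, rd, F)}
π[cid, title, credits, sid, grade]: project onto (cid, title, credits, sid, grade) → {(hr, Alpha, 9, 27, B), (hr, Atlas, 7, 27, B), (rd, Alpha, 9, 27, F), (rd, Atlas, 7, 27, F)}
Apply σ_{title = Delta}; surviving tuples: {(x3, Delta, 1, 34, B)}
Union: {(hr, Alpha, 9, 27, B), (hr, Atlas, 7, 27, B), (rd, Alpha, 9, 27, F), (rd, Atlas, 7, 27, F)} with {(x3, Delta, 1, 34, B)} → {(hr, Alpha, 9, 27, B), (hr, Atlas, 7, 27, B), (rd, Alpha, 9, 27, F), (rd, Atlas, 7, 27, F), (x3, Delta, 1, 34, B)}
π[sid, grade]: project onto (sid, grade) (2 duplicate(s) eliminated) → {(27, B), (27, F), (34, B)}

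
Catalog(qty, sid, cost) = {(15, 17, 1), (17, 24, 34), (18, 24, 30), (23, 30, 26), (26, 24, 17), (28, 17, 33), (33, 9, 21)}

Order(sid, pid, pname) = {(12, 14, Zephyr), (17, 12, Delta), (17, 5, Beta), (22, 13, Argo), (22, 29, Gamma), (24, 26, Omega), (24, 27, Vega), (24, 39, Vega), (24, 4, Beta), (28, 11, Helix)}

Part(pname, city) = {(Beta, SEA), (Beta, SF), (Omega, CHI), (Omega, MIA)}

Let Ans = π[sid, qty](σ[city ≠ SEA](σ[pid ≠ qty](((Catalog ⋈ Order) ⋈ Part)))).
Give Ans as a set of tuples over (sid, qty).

Joining Catalog and Order on sid yields {(15, 17, 1, 12, Delta), (15, 17, 1, 5, Beta), (17, 24, 34, 26, Omega), (17, 24, 34, 27, Vega), (17, 24, 34, 39, Vega), (17, 24, 34, 4, Beta), (18, 24, 30, 26, Omega), (18, 24, 30, 27, Vega), (18, 24, 30, 39, Vega), (18, 24, 30, 4, Beta), (26, 24, 17, 26, Omega), (26, 24, 17, 27, Vega), (26, 24, 17, 39, Vega), (26, 24, 17, 4, Beta), (28, 17, 33, 12, Delta), (28, 17, 33, 5, Beta)}.
Joining (Catalog ⋈ Order) and Part on pname yields {(15, 17, 1, 5, Beta, SEA), (15, 17, 1, 5, Beta, SF), (17, 24, 34, 26, Omega, CHI), (17, 24, 34, 26, Omega, MIA), (17, 24, 34, 4, Beta, SEA), (17, 24, 34, 4, Beta, SF), (18, 24, 30, 26, Omega, CHI), (18, 24, 30, 26, Omega, MIA), (18, 24, 30, 4, Beta, SEA), (18, 24, 30, 4, Beta, SF), (26, 24, 17, 26, Omega, CHI), (26, 24, 17, 26, Omega, MIA), (26, 24, 17, 4, Beta, SEA), (26, 24, 17, 4, Beta, SF), (28, 17, 33, 5, Beta, SEA), (28, 17, 33, 5, Beta, SF)}.
σ[pid ≠ qty]: keep tuples satisfying pid ≠ qty → {(15, 17, 1, 5, Beta, SEA), (15, 17, 1, 5, Beta, SF), (17, 24, 34, 26, Omega, CHI), (17, 24, 34, 26, Omega, MIA), (17, 24, 34, 4, Beta, SEA), (17, 24, 34, 4, Beta, SF), (18, 24, 30, 26, Omega, CHI), (18, 24, 30, 26, Omega, MIA), (18, 24, 30, 4, Beta, SEA), (18, 24, 30, 4, Beta, SF), (26, 24, 17, 4, Beta, SEA), (26, 24, 17, 4, Beta, SF), (28, 17, 33, 5, Beta, SEA), (28, 17, 33, 5, Beta, SF)}
σ[city ≠ SEA]: keep tuples satisfying city ≠ SEA → {(15, 17, 1, 5, Beta, SF), (17, 24, 34, 26, Omega, CHI), (17, 24, 34, 26, Omega, MIA), (17, 24, 34, 4, Beta, SF), (18, 24, 30, 26, Omega, CHI), (18, 24, 30, 26, Omega, MIA), (18, 24, 30, 4, Beta, SF), (26, 24, 17, 4, Beta, SF), (28, 17, 33, 5, Beta, SF)}
π[sid, qty]: project onto (sid, qty) (4 duplicate(s) eliminated) → {(17, 15), (17, 28), (24, 17), (24, 18), (24, 26)}

{(17, 15), (17, 28), (24, 17), (24, 18), (24, 26)}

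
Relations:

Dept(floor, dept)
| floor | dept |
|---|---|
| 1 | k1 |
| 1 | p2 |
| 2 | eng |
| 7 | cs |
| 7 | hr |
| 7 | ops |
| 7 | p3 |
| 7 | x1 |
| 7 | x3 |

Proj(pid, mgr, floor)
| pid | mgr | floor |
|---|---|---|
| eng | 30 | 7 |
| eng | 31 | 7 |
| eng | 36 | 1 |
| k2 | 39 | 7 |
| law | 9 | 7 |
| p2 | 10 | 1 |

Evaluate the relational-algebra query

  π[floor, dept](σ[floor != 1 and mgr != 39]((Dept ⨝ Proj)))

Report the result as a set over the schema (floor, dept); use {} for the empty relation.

{(7, cs), (7, hr), (7, ops), (7, p3), (7, x1), (7, x3)}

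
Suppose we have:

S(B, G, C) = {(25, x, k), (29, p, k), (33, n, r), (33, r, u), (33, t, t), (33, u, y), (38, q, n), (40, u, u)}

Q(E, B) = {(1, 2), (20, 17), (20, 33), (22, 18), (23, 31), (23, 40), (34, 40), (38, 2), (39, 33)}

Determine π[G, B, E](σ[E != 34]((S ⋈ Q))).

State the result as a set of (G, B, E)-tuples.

Joining S and Q on B yields {(33, n, r, 20), (33, n, r, 39), (33, r, u, 20), (33, r, u, 39), (33, t, t, 20), (33, t, t, 39), (33, u, y, 20), (33, u, y, 39), (40, u, u, 23), (40, u, u, 34)}.
Selection E != 34: {(33, n, r, 20), (33, n, r, 39), (33, r, u, 20), (33, r, u, 39), (33, t, t, 20), (33, t, t, 39), (33, u, y, 20), (33, u, y, 39), (40, u, u, 23)}
Keep only column(s) G, B, E: {(n, 33, 20), (n, 33, 39), (r, 33, 20), (r, 33, 39), (t, 33, 20), (t, 33, 39), (u, 33, 20), (u, 33, 39), (u, 40, 23)}

{(n, 33, 20), (n, 33, 39), (r, 33, 20), (r, 33, 39), (t, 33, 20), (t, 33, 39), (u, 33, 20), (u, 33, 39), (u, 40, 23)}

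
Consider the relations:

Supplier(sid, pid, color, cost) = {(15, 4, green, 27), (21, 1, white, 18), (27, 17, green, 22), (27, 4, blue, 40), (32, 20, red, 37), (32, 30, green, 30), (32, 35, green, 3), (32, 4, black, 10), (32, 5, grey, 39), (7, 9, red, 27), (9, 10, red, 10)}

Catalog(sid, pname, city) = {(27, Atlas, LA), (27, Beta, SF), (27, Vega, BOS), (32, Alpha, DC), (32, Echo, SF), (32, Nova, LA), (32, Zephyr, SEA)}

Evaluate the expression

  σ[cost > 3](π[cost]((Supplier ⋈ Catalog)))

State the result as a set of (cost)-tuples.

{10, 22, 30, 37, 39, 40}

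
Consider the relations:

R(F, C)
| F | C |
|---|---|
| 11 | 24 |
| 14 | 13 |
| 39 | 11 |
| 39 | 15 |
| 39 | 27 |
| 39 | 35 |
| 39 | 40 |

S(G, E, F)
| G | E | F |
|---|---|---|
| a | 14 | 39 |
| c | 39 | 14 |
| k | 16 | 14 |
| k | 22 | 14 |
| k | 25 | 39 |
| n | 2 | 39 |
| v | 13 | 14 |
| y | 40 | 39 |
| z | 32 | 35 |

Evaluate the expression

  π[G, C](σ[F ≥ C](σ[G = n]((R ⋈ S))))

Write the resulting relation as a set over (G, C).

Natural join on F: {(14, 13, c, 39), (14, 13, k, 16), (14, 13, k, 22), (14, 13, v, 13), (39, 11, a, 14), (39, 11, k, 25), (39, 11, n, 2), (39, 11, y, 40), (39, 15, a, 14), (39, 15, k, 25), (39, 15, n, 2), (39, 15, y, 40), (39, 27, a, 14), (39, 27, k, 25), (39, 27, n, 2), (39, 27, y, 40), (39, 35, a, 14), (39, 35, k, 25), (39, 35, n, 2), (39, 35, y, 40), (39, 40, a, 14), (39, 40, k, 25), (39, 40, n, 2), (39, 40, y, 40)}
σ[G = n]: keep tuples satisfying G = n → {(39, 11, n, 2), (39, 15, n, 2), (39, 27, n, 2), (39, 35, n, 2), (39, 40, n, 2)}
σ[F ≥ C]: keep tuples satisfying F ≥ C → {(39, 11, n, 2), (39, 15, n, 2), (39, 27, n, 2), (39, 35, n, 2)}
π[G, C]: project onto (G, C) → {(n, 11), (n, 15), (n, 27), (n, 35)}

{(n, 11), (n, 15), (n, 27), (n, 35)}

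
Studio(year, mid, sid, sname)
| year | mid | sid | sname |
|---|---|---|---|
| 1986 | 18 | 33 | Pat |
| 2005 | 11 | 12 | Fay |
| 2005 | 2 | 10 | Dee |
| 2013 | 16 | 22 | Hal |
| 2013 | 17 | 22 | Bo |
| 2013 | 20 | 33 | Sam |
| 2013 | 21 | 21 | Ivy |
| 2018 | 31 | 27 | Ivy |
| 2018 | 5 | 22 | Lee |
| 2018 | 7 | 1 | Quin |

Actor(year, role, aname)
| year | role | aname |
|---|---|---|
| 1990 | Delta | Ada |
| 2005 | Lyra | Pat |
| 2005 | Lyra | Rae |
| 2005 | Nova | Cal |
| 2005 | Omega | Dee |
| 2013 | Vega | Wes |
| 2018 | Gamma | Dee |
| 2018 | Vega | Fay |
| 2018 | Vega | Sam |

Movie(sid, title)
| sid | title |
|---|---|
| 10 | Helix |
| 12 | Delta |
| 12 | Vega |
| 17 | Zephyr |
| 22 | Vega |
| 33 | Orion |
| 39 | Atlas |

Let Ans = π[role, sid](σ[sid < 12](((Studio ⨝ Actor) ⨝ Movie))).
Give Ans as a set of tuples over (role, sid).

{(Lyra, 10), (Nova, 10), (Omega, 10)}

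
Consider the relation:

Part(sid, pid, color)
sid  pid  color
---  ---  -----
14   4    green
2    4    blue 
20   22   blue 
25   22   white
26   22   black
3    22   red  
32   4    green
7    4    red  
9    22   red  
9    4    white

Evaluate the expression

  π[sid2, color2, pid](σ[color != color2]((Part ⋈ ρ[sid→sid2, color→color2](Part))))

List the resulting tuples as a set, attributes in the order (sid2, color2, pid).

{(14, green, 4), (2, blue, 4), (20, blue, 22), (25, white, 22), (26, black, 22), (3, red, 22), (32, green, 4), (7, red, 4), (9, red, 22), (9, white, 4)}

ρ[sid→sid2, color→color2]: schema becomes (sid2, pid, color2); tuples unchanged.
Joining Part and ρ[sid→sid2, color→color2](Part) on pid yields {(14, 4, green, 14, green), (14, 4, green, 2, blue), (14, 4, green, 32, green), (14, 4, green, 7, red), (14, 4, green, 9, white), (2, 4, blue, 14, green), (2, 4, blue, 2, blue), (2, 4, blue, 32, green), (2, 4, blue, 7, red), (2, 4, blue, 9, white), (20, 22, blue, 20, blue), (20, 22, blue, 25, white), (20, 22, blue, 26, black), (20, 22, blue, 3, red), (20, 22, blue, 9, red), (25, 22, white, 20, blue), (25, 22, white, 25, white), (25, 22, white, 26, black), (25, 22, white, 3, red), (25, 22, white, 9, red), (26, 22, black, 20, blue), (26, 22, black, 25, white), (26, 22, black, 26, black), (26, 22, black, 3, red), (26, 22, black, 9, red), (3, 22, red, 20, blue), (3, 22, red, 25, white), (3, 22, red, 26, black), (3, 22, red, 3, red), (3, 22, red, 9, red), (32, 4, green, 14, green), (32, 4, green, 2, blue), (32, 4, green, 32, green), (32, 4, green, 7, red), (32, 4, green, 9, white), (7, 4, red, 14, green), (7, 4, red, 2, blue), (7, 4, red, 32, green), (7, 4, red, 7, red), (7, 4, red, 9, white), (9, 22, red, 20, blue), (9, 22, red, 25, white), (9, 22, red, 26, black), (9, 22, red, 3, red), (9, 22, red, 9, red), (9, 4, white, 14, green), (9, 4, white, 2, blue), (9, 4, white, 32, green), (9, 4, white, 7, red), (9, 4, white, 9, white)}.
Filtering on color != color2 leaves {(14, 4, green, 2, blue), (14, 4, green, 7, red), (14, 4, green, 9, white), (2, 4, blue, 14, green), (2, 4, blue, 32, green), (2, 4, blue, 7, red), (2, 4, blue, 9, white), (20, 22, blue, 25, white), (20, 22, blue, 26, black), (20, 22, blue, 3, red), (20, 22, blue, 9, red), (25, 22, white, 20, blue), (25, 22, white, 26, black), (25, 22, white, 3, red), (25, 22, white, 9, red), (26, 22, black, 20, blue), (26, 22, black, 25, white), (26, 22, black, 3, red), (26, 22, black, 9, red), (3, 22, red, 20, blue), (3, 22, red, 25, white), (3, 22, red, 26, black), (32, 4, green, 2, blue), (32, 4, green, 7, red), (32, 4, green, 9, white), (7, 4, red, 14, green), (7, 4, red, 2, blue), (7, 4, red, 32, green), (7, 4, red, 9, white), (9, 22, red, 20, blue), (9, 22, red, 25, white), (9, 22, red, 26, black), (9, 4, white, 14, green), (9, 4, white, 2, blue), (9, 4, white, 32, green), (9, 4, white, 7, red)}.
Keep only column(s) sid2, color2, pid (26 duplicate(s) eliminated): {(14, green, 4), (2, blue, 4), (20, blue, 22), (25, white, 22), (26, black, 22), (3, red, 22), (32, green, 4), (7, red, 4), (9, red, 22), (9, white, 4)}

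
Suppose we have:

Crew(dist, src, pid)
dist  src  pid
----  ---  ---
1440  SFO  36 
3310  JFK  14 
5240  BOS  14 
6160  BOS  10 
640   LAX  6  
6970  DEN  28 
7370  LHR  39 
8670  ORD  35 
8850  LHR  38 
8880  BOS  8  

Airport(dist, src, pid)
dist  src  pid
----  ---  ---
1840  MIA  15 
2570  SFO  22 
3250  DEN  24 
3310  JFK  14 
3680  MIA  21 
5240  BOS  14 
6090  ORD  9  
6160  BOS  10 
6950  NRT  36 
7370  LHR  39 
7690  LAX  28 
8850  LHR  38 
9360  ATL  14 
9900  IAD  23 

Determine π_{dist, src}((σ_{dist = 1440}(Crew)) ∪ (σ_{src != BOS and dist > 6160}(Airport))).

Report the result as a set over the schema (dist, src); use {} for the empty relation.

Selection dist = 1440: {(1440, SFO, 36)}
Selection src != BOS and dist > 6160: {(6950, NRT, 36), (7370, LHR, 39), (7690, LAX, 28), (8850, LHR, 38), (9360, ATL, 14), (9900, IAD, 23)}
Taking the union: {(1440, SFO, 36), (6950, NRT, 36), (7370, LHR, 39), (7690, LAX, 28), (8850, LHR, 38), (9360, ATL, 14), (9900, IAD, 23)}
Keep only column(s) dist, src: {(1440, SFO), (6950, NRT), (7370, LHR), (7690, LAX), (8850, LHR), (9360, ATL), (9900, IAD)}

{(1440, SFO), (6950, NRT), (7370, LHR), (7690, LAX), (8850, LHR), (9360, ATL), (9900, IAD)}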